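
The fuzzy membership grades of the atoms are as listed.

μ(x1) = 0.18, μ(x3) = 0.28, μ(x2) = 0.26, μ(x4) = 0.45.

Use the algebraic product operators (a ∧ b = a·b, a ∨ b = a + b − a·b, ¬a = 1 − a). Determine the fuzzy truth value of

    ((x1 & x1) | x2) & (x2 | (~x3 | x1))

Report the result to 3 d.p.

x1 & x1 = a·b on (0.1800, 0.1800) = 0.0324
(x1 & x1) | x2 = a + b − a·b on (0.0324, 0.2600) = 0.2840
~x3 = 1 − 0.2800 = 0.7200
~x3 | x1 = a + b − a·b on (0.7200, 0.1800) = 0.7704
x2 | (~x3 | x1) = a + b − a·b on (0.2600, 0.7704) = 0.8301
((x1 & x1) | x2) & (x2 | (~x3 | x1)) = a·b on (0.2840, 0.8301) = 0.2357

0.236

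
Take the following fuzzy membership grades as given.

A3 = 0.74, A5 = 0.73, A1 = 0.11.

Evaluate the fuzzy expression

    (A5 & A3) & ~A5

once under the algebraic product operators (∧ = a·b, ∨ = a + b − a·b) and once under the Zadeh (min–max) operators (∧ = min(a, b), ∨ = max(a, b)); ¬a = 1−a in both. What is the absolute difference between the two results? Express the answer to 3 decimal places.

0.124

Under algebraic product:
  A5 & A3 = a·b on (0.7300, 0.7400) = 0.5402
  ~A5 = 1 − 0.7300 = 0.2700
  (A5 & A3) & ~A5 = a·b on (0.5402, 0.2700) = 0.1459
  → value = 0.1459
Under Zadeh (min–max):
  A5 & A3 = min(a, b) on (0.73, 0.74) = 0.73
  ~A5 = 1 − 0.73 = 0.27
  (A5 & A3) & ~A5 = min(a, b) on (0.73, 0.27) = 0.27
  → value = 0.2700
|0.1459 − 0.2700| = 0.124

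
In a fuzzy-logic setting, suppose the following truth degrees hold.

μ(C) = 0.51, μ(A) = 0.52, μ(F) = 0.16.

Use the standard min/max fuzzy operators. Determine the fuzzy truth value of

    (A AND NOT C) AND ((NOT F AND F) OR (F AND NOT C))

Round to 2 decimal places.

NOT C = 1 − 0.51 = 0.49
A AND NOT C = min(a, b) on (0.52, 0.49) = 0.49
NOT F = 1 − 0.16 = 0.84
NOT F AND F = min(a, b) on (0.84, 0.16) = 0.16
NOT C = 1 − 0.51 = 0.49
F AND NOT C = min(a, b) on (0.16, 0.49) = 0.16
(NOT F AND F) OR (F AND NOT C) = max(a, b) on (0.16, 0.16) = 0.16
(A AND NOT C) AND ((NOT F AND F) OR (F AND NOT C)) = min(a, b) on (0.49, 0.16) = 0.16

0.16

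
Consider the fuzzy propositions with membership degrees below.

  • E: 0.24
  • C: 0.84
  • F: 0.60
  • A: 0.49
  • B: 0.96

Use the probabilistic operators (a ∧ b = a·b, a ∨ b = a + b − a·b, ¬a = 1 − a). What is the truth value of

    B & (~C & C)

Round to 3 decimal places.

~C = 1 − 0.8400 = 0.1600
~C & C = a·b on (0.1600, 0.8400) = 0.1344
B & (~C & C) = a·b on (0.9600, 0.1344) = 0.1290

0.129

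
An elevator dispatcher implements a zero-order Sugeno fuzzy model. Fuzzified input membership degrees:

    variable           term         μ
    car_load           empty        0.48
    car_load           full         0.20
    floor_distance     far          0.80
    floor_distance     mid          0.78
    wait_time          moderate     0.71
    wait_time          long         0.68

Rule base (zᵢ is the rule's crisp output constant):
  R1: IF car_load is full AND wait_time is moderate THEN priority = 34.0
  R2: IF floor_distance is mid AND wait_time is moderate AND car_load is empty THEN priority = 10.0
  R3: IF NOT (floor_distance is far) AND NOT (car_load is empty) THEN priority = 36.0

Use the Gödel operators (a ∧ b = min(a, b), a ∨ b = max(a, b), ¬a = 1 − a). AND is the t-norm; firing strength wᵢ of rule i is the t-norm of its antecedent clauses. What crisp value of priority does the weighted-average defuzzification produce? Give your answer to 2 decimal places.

21.36

R1 (z=34.0): full=0.20, moderate=0.71; AND[min(a, b)] → w = 0.20
R2 (z=10.0): mid=0.78, moderate=0.71, empty=0.48; AND[min(a, b)] → w = 0.48
R3 (z=36.0): ¬far=1−0.80=0.20, ¬empty=1−0.48=0.52; AND[min(a, b)] → w = 0.20
Weighted average = (0.20·34.0 + 0.48·10.0 + 0.20·36.0) / (0.20 + 0.48 + 0.20)
  = 18.8000 / 0.8800 = 21.36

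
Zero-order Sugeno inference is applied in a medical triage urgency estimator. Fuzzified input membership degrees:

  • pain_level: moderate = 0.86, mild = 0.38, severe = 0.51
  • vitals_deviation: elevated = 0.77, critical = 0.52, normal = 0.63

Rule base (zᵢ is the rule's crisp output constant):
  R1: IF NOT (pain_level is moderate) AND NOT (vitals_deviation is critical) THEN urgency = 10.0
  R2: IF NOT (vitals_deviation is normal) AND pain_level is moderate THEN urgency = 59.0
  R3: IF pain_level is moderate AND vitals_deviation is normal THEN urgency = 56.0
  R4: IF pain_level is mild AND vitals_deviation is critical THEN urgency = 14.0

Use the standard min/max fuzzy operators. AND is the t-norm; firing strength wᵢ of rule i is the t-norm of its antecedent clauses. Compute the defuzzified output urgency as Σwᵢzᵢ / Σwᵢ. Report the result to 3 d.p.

41.993

R1 (z=10.0): ¬moderate=1−0.86=0.14, ¬critical=1−0.52=0.48; AND[min(a, b)] → w = 0.14
R2 (z=59.0): ¬normal=1−0.63=0.37, moderate=0.86; AND[min(a, b)] → w = 0.37
R3 (z=56.0): moderate=0.86, normal=0.63; AND[min(a, b)] → w = 0.63
R4 (z=14.0): mild=0.38, critical=0.52; AND[min(a, b)] → w = 0.38
Weighted average = (0.14·10.0 + 0.37·59.0 + 0.63·56.0 + 0.38·14.0) / (0.14 + 0.37 + 0.63 + 0.38)
  = 63.8300 / 1.5200 = 41.993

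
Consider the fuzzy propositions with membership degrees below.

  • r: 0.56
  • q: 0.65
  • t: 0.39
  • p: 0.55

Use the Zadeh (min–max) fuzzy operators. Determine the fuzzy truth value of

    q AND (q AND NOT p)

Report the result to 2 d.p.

NOT p = 1 − 0.55 = 0.45
q AND NOT p = min(a, b) on (0.65, 0.45) = 0.45
q AND (q AND NOT p) = min(a, b) on (0.65, 0.45) = 0.45

0.45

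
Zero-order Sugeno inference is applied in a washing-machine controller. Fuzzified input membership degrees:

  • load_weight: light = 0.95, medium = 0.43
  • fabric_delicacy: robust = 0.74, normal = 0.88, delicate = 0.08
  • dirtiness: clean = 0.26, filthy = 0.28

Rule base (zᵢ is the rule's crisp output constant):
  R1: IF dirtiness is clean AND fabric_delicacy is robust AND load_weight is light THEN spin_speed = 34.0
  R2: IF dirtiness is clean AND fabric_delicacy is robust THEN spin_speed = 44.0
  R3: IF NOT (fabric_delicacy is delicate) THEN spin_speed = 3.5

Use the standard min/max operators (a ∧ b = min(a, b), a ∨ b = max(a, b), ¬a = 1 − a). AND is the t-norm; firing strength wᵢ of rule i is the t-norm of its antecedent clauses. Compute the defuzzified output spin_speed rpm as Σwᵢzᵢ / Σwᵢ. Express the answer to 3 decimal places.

16.319

R1 (z=34.0): clean=0.26, robust=0.74, light=0.95; AND[min(a, b)] → w = 0.26
R2 (z=44.0): clean=0.26, robust=0.74; AND[min(a, b)] → w = 0.26
R3 (z=3.5): ¬delicate=1−0.08=0.92 → w = 0.92
Weighted average = (0.26·34.0 + 0.26·44.0 + 0.92·3.5) / (0.26 + 0.26 + 0.92)
  = 23.5000 / 1.4400 = 16.319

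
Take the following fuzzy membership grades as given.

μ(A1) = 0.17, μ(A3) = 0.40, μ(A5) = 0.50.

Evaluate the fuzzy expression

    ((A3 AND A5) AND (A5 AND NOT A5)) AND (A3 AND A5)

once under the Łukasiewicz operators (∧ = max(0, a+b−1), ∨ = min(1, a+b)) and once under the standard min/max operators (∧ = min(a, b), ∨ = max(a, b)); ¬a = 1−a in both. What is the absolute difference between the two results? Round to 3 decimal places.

0.400

Under Łukasiewicz:
  A3 AND A5 = max(0, a+b−1) on (0.40, 0.50) = 0.00
  NOT A5 = 1 − 0.50 = 0.50
  A5 AND NOT A5 = max(0, a+b−1) on (0.50, 0.50) = 0.00
  (A3 AND A5) AND (A5 AND NOT A5) = max(0, a+b−1) on (0.00, 0.00) = 0.00
  A3 AND A5 = max(0, a+b−1) on (0.40, 0.50) = 0.00
  ((A3 AND A5) AND (A5 AND NOT A5)) AND (A3 AND A5) = max(0, a+b−1) on (0.00, 0.00) = 0.00
  → value = 0.0000
Under standard min/max:
  A3 AND A5 = min(a, b) on (0.40, 0.50) = 0.40
  NOT A5 = 1 − 0.50 = 0.50
  A5 AND NOT A5 = min(a, b) on (0.50, 0.50) = 0.50
  (A3 AND A5) AND (A5 AND NOT A5) = min(a, b) on (0.40, 0.50) = 0.40
  A3 AND A5 = min(a, b) on (0.40, 0.50) = 0.40
  ((A3 AND A5) AND (A5 AND NOT A5)) AND (A3 AND A5) = min(a, b) on (0.40, 0.40) = 0.40
  → value = 0.4000
|0.0000 − 0.4000| = 0.400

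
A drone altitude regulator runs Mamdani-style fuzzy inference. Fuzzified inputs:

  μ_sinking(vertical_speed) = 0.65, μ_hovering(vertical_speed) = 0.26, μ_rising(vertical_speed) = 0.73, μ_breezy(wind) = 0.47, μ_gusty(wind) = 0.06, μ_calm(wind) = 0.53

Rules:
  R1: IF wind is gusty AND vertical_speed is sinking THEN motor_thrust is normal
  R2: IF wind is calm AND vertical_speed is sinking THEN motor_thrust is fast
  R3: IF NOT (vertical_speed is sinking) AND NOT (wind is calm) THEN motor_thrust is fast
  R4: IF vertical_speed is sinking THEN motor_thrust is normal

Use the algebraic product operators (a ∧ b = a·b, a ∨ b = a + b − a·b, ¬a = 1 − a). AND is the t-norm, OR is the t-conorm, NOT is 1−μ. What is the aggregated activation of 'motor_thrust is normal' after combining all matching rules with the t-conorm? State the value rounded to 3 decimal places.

R1: gusty=0.06, sinking=0.65; AND[a·b] → w = 0.0390
R2: calm=0.53, sinking=0.65; AND[a·b] → w = 0.3445
R3: ¬sinking=1−0.65=0.35, ¬calm=1−0.53=0.47; AND[a·b] → w = 0.1645
R4: sinking=0.65 → w = 0.6500
Rules with consequent 'normal': {R1, R4} → strengths 0.0390, 0.6500
Aggregate via t-conorm [a + b − a·b]: 0.6637

0.664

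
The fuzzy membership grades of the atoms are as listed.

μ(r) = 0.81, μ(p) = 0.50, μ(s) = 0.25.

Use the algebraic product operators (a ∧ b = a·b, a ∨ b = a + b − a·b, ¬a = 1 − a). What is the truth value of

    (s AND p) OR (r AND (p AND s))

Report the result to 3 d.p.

s AND p = a·b on (0.2500, 0.5000) = 0.1250
p AND s = a·b on (0.5000, 0.2500) = 0.1250
r AND (p AND s) = a·b on (0.8100, 0.1250) = 0.1013
(s AND p) OR (r AND (p AND s)) = a + b − a·b on (0.1250, 0.1013) = 0.2136

0.214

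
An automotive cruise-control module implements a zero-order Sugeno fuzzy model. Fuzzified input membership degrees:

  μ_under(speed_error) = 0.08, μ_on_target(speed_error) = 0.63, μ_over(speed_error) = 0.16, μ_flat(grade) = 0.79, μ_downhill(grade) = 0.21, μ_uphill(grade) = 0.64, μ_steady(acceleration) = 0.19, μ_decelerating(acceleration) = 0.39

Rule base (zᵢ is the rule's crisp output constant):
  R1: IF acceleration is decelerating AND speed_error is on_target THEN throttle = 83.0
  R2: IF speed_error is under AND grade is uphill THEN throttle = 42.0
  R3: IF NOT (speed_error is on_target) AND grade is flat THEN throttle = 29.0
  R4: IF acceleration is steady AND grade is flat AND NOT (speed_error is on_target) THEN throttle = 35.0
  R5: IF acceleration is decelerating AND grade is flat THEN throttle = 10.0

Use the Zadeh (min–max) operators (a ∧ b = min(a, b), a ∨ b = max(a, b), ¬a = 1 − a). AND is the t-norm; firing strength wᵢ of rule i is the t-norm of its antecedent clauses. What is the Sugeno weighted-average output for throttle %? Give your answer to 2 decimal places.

40.15

R1 (z=83.0): decelerating=0.39, on_target=0.63; AND[min(a, b)] → w = 0.39
R2 (z=42.0): under=0.08, uphill=0.64; AND[min(a, b)] → w = 0.08
R3 (z=29.0): ¬on_target=1−0.63=0.37, flat=0.79; AND[min(a, b)] → w = 0.37
R4 (z=35.0): steady=0.19, flat=0.79, ¬on_target=1−0.63=0.37; AND[min(a, b)] → w = 0.19
R5 (z=10.0): decelerating=0.39, flat=0.79; AND[min(a, b)] → w = 0.39
Weighted average = (0.39·83.0 + 0.08·42.0 + 0.37·29.0 + 0.19·35.0 + 0.39·10.0) / (0.39 + 0.08 + 0.37 + 0.19 + 0.39)
  = 57.0100 / 1.4200 = 40.15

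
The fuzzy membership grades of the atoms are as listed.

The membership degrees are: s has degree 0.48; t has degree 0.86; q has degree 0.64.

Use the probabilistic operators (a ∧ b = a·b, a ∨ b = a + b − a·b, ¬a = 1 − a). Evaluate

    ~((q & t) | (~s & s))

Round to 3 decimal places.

q & t = a·b on (0.6400, 0.8600) = 0.5504
~s = 1 − 0.4800 = 0.5200
~s & s = a·b on (0.5200, 0.4800) = 0.2496
(q & t) | (~s & s) = a + b − a·b on (0.5504, 0.2496) = 0.6626
~((q & t) | (~s & s)) = 1 − 0.6626 = 0.3374

0.337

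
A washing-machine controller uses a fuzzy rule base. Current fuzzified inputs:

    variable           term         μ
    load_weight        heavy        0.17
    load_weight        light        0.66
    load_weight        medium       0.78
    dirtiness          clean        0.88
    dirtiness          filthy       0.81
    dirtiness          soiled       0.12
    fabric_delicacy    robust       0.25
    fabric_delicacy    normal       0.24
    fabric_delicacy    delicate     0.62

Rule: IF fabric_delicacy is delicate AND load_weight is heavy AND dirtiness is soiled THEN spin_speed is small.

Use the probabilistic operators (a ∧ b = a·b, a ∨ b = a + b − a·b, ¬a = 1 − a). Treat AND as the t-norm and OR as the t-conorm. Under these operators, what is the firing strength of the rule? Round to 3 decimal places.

firing strength: delicate=0.62, heavy=0.17, soiled=0.12; AND[a·b] → w = 0.0126

0.013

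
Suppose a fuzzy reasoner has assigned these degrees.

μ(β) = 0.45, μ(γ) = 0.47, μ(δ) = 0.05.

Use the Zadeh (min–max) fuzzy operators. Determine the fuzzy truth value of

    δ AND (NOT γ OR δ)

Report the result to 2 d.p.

NOT γ = 1 − 0.47 = 0.53
NOT γ OR δ = max(a, b) on (0.53, 0.05) = 0.53
δ AND (NOT γ OR δ) = min(a, b) on (0.05, 0.53) = 0.05

0.05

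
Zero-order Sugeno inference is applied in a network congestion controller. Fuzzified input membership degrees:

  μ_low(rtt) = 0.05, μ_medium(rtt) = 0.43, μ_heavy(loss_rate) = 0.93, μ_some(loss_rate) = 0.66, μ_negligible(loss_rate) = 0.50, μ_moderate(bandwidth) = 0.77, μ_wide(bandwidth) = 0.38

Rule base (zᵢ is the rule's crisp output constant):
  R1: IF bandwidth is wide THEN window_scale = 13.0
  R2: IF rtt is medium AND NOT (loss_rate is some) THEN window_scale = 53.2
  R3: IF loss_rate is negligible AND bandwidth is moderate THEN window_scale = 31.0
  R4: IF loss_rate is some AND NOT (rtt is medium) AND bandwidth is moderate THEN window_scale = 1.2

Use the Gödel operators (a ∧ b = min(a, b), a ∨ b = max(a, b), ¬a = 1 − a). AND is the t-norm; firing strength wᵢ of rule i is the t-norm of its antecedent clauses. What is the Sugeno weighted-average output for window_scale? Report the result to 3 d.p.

21.906

R1 (z=13.0): wide=0.38 → w = 0.38
R2 (z=53.2): medium=0.43, ¬some=1−0.66=0.34; AND[min(a, b)] → w = 0.34
R3 (z=31.0): negligible=0.50, moderate=0.77; AND[min(a, b)] → w = 0.50
R4 (z=1.2): some=0.66, ¬medium=1−0.43=0.57, moderate=0.77; AND[min(a, b)] → w = 0.57
Weighted average = (0.38·13.0 + 0.34·53.2 + 0.50·31.0 + 0.57·1.2) / (0.38 + 0.34 + 0.50 + 0.57)
  = 39.2120 / 1.7900 = 21.906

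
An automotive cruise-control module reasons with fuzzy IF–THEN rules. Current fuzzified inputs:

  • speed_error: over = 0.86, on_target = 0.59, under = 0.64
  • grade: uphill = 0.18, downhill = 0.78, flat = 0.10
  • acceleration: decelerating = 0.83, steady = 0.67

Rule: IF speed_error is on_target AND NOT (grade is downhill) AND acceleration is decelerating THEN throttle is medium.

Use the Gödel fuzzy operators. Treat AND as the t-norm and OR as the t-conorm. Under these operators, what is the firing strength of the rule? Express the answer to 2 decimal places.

0.22

firing strength: on_target=0.59, ¬downhill=1−0.78=0.22, decelerating=0.83; AND[min(a, b)] → w = 0.22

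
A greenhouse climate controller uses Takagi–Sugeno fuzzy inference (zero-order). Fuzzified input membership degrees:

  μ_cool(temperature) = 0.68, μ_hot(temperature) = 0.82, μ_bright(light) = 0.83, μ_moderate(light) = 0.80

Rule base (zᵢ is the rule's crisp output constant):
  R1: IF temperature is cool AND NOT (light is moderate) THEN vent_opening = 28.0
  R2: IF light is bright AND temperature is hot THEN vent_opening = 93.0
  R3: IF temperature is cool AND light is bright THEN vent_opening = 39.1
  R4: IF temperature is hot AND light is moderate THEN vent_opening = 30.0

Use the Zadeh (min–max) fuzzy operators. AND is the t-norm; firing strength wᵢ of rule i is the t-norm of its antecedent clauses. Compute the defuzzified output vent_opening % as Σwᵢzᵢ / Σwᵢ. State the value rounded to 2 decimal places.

52.98

R1 (z=28.0): cool=0.68, ¬moderate=1−0.80=0.20; AND[min(a, b)] → w = 0.20
R2 (z=93.0): bright=0.83, hot=0.82; AND[min(a, b)] → w = 0.82
R3 (z=39.1): cool=0.68, bright=0.83; AND[min(a, b)] → w = 0.68
R4 (z=30.0): hot=0.82, moderate=0.80; AND[min(a, b)] → w = 0.80
Weighted average = (0.20·28.0 + 0.82·93.0 + 0.68·39.1 + 0.80·30.0) / (0.20 + 0.82 + 0.68 + 0.80)
  = 132.4480 / 2.5000 = 52.98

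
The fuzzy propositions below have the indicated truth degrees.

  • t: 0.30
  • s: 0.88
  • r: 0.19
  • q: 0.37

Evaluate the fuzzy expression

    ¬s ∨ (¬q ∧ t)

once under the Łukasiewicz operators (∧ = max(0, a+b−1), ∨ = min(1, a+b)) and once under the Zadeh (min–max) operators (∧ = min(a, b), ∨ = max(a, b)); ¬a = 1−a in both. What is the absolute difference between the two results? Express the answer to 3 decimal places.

Under Łukasiewicz:
  ¬s = 1 − 0.88 = 0.12
  ¬q = 1 − 0.37 = 0.63
  ¬q ∧ t = max(0, a+b−1) on (0.63, 0.30) = 0.00
  ¬s ∨ (¬q ∧ t) = min(1, a+b) on (0.12, 0.00) = 0.12
  → value = 0.1200
Under Zadeh (min–max):
  ¬s = 1 − 0.88 = 0.12
  ¬q = 1 − 0.37 = 0.63
  ¬q ∧ t = min(a, b) on (0.63, 0.30) = 0.30
  ¬s ∨ (¬q ∧ t) = max(a, b) on (0.12, 0.30) = 0.30
  → value = 0.3000
|0.1200 − 0.3000| = 0.180

0.180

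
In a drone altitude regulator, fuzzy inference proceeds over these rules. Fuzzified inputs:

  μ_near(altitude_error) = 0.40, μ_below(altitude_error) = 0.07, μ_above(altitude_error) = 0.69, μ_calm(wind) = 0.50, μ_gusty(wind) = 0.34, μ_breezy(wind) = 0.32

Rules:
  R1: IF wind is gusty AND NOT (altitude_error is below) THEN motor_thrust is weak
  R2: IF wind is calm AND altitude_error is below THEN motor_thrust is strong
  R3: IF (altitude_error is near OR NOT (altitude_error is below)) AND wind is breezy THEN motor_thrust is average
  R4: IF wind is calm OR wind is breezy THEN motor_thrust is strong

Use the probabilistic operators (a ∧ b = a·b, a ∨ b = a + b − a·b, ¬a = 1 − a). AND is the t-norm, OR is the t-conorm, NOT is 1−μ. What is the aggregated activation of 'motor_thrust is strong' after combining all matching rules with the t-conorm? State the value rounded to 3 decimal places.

R1: gusty=0.34, ¬below=1−0.07=0.93; AND[a·b] → w = 0.3162
R2: calm=0.50, below=0.07; AND[a·b] → w = 0.0350
R3: (near=0.40 OR ¬below=1−0.07=0.93) = 0.9580; AND[a·b] with breezy=0.32 → w = 0.3066
R4: calm=0.50, breezy=0.32; OR[a + b − a·b] → w = 0.6600
Rules with consequent 'strong': {R2, R4} → strengths 0.0350, 0.6600
Aggregate via t-conorm [a + b − a·b]: 0.6719

0.672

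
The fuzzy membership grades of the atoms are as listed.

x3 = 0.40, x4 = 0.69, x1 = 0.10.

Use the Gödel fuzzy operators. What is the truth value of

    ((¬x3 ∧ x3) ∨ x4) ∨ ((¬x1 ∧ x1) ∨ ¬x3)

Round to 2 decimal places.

0.69

¬x3 = 1 − 0.40 = 0.60
¬x3 ∧ x3 = min(a, b) on (0.60, 0.40) = 0.40
(¬x3 ∧ x3) ∨ x4 = max(a, b) on (0.40, 0.69) = 0.69
¬x1 = 1 − 0.10 = 0.90
¬x1 ∧ x1 = min(a, b) on (0.90, 0.10) = 0.10
¬x3 = 1 − 0.40 = 0.60
(¬x1 ∧ x1) ∨ ¬x3 = max(a, b) on (0.10, 0.60) = 0.60
((¬x3 ∧ x3) ∨ x4) ∨ ((¬x1 ∧ x1) ∨ ¬x3) = max(a, b) on (0.69, 0.60) = 0.69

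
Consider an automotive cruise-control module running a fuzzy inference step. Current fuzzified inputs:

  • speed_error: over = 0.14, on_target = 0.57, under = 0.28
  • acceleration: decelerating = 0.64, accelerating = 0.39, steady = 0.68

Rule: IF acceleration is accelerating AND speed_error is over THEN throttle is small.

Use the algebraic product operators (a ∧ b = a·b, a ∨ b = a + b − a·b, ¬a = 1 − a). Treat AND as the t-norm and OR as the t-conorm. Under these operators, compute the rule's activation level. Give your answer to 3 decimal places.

firing strength: accelerating=0.39, over=0.14; AND[a·b] → w = 0.0546

0.055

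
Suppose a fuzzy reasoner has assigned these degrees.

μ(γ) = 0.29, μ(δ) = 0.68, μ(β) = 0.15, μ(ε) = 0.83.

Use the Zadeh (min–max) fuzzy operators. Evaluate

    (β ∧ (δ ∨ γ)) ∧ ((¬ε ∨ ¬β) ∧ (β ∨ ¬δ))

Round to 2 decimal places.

0.15

δ ∨ γ = max(a, b) on (0.68, 0.29) = 0.68
β ∧ (δ ∨ γ) = min(a, b) on (0.15, 0.68) = 0.15
¬ε = 1 − 0.83 = 0.17
¬β = 1 − 0.15 = 0.85
¬ε ∨ ¬β = max(a, b) on (0.17, 0.85) = 0.85
¬δ = 1 − 0.68 = 0.32
β ∨ ¬δ = max(a, b) on (0.15, 0.32) = 0.32
(¬ε ∨ ¬β) ∧ (β ∨ ¬δ) = min(a, b) on (0.85, 0.32) = 0.32
(β ∧ (δ ∨ γ)) ∧ ((¬ε ∨ ¬β) ∧ (β ∨ ¬δ)) = min(a, b) on (0.15, 0.32) = 0.15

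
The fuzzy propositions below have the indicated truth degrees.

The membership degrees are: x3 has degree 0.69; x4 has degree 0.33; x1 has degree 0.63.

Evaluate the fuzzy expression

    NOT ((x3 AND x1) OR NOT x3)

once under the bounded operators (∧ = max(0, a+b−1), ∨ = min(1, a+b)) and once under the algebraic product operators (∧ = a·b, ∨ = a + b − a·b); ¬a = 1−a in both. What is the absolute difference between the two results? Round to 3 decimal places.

0.020

Under bounded:
  x3 AND x1 = max(0, a+b−1) on (0.69, 0.63) = 0.32
  NOT x3 = 1 − 0.69 = 0.31
  (x3 AND x1) OR NOT x3 = min(1, a+b) on (0.32, 0.31) = 0.63
  NOT ((x3 AND x1) OR NOT x3) = 1 − 0.63 = 0.37
  → value = 0.3700
Under algebraic product:
  x3 AND x1 = a·b on (0.6900, 0.6300) = 0.4347
  NOT x3 = 1 − 0.6900 = 0.3100
  (x3 AND x1) OR NOT x3 = a + b − a·b on (0.4347, 0.3100) = 0.6099
  NOT ((x3 AND x1) OR NOT x3) = 1 − 0.6099 = 0.3901
  → value = 0.3901
|0.3700 − 0.3901| = 0.020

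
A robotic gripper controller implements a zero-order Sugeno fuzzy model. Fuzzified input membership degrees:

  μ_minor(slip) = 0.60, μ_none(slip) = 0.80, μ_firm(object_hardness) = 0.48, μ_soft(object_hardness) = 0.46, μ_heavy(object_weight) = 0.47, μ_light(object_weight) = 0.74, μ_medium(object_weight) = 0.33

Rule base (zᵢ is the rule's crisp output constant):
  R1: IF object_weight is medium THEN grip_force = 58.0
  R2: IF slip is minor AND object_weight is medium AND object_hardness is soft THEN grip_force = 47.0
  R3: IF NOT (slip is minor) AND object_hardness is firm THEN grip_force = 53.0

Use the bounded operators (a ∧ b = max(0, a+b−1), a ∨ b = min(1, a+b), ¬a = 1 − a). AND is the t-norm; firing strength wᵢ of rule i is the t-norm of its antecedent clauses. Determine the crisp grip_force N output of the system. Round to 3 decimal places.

R1 (z=58.0): medium=0.33 → w = 0.33
R2 (z=47.0): minor=0.60, medium=0.33, soft=0.46; AND[max(0, a+b−1)] → w = 0.00
R3 (z=53.0): ¬minor=1−0.60=0.40, firm=0.48; AND[max(0, a+b−1)] → w = 0.00
Weighted average = (0.33·58.0 + 0.00·47.0 + 0.00·53.0) / (0.33 + 0.00 + 0.00)
  = 19.1400 / 0.3300 = 58.000

58.000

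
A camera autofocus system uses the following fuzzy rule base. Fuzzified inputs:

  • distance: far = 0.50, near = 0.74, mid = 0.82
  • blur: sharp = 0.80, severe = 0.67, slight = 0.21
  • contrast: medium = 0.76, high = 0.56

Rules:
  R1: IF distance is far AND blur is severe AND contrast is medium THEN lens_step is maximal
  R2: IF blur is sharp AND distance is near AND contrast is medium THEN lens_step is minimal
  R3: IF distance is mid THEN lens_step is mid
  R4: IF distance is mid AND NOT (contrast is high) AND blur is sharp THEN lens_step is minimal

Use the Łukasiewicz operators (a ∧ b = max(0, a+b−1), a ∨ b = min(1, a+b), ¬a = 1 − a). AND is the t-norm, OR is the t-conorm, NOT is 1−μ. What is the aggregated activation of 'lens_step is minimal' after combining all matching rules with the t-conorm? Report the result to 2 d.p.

0.36

R1: far=0.50, severe=0.67, medium=0.76; AND[max(0, a+b−1)] → w = 0.00
R2: sharp=0.80, near=0.74, medium=0.76; AND[max(0, a+b−1)] → w = 0.30
R3: mid=0.82 → w = 0.82
R4: mid=0.82, ¬high=1−0.56=0.44, sharp=0.80; AND[max(0, a+b−1)] → w = 0.06
Rules with consequent 'minimal': {R2, R4} → strengths 0.30, 0.06
Aggregate via t-conorm [min(1, a+b)]: 0.36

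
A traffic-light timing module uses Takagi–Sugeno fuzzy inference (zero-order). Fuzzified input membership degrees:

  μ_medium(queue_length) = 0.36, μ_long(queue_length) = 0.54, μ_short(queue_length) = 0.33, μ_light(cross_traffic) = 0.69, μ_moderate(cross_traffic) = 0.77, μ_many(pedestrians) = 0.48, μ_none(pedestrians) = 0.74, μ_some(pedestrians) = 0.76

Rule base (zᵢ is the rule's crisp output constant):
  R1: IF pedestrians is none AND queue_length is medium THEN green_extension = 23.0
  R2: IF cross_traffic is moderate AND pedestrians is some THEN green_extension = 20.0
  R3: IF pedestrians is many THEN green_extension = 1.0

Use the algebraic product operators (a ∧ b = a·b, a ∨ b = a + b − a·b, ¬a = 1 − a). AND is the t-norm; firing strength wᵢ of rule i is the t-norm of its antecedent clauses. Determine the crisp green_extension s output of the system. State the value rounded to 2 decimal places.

13.75

R1 (z=23.0): none=0.74, medium=0.36; AND[a·b] → w = 0.2664
R2 (z=20.0): moderate=0.77, some=0.76; AND[a·b] → w = 0.5852
R3 (z=1.0): many=0.48 → w = 0.4800
Weighted average = (0.2664·23.0 + 0.5852·20.0 + 0.4800·1.0) / (0.2664 + 0.5852 + 0.4800)
  = 18.3112 / 1.3316 = 13.75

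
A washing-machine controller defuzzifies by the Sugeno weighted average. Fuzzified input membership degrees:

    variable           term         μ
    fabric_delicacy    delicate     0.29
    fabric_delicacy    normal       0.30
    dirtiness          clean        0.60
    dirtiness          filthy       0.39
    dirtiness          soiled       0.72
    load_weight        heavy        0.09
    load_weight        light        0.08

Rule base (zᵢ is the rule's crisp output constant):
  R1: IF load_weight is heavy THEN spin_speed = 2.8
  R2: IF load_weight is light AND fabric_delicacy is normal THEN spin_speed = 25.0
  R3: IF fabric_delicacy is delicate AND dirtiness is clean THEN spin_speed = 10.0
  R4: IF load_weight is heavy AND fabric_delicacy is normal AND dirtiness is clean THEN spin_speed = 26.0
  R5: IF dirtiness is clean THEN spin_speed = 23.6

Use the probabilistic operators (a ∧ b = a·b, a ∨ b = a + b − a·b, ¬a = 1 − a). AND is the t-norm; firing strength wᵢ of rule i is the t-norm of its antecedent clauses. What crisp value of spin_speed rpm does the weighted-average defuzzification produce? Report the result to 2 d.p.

18.99

R1 (z=2.8): heavy=0.09 → w = 0.0900
R2 (z=25.0): light=0.08, normal=0.30; AND[a·b] → w = 0.0240
R3 (z=10.0): delicate=0.29, clean=0.60; AND[a·b] → w = 0.1740
R4 (z=26.0): heavy=0.09, normal=0.30, clean=0.60; AND[a·b] → w = 0.0162
R5 (z=23.6): clean=0.60 → w = 0.6000
Weighted average = (0.0900·2.8 + 0.0240·25.0 + 0.1740·10.0 + 0.0162·26.0 + 0.6000·23.6) / (0.0900 + 0.0240 + 0.1740 + 0.0162 + 0.6000)
  = 17.1732 / 0.9042 = 18.99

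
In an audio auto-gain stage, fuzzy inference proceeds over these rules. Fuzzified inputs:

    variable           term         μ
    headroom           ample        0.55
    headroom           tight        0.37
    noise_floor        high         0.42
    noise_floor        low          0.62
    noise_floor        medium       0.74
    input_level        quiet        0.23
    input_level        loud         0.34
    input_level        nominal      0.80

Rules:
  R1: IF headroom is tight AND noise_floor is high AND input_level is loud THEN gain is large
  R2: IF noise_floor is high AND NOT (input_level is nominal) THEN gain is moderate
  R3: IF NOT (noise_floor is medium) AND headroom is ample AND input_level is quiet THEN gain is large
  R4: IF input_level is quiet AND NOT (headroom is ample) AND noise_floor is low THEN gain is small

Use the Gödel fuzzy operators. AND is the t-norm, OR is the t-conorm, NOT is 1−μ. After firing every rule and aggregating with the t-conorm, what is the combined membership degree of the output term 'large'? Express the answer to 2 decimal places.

R1: tight=0.37, high=0.42, loud=0.34; AND[min(a, b)] → w = 0.34
R2: high=0.42, ¬nominal=1−0.80=0.20; AND[min(a, b)] → w = 0.20
R3: ¬medium=1−0.74=0.26, ample=0.55, quiet=0.23; AND[min(a, b)] → w = 0.23
R4: quiet=0.23, ¬ample=1−0.55=0.45, low=0.62; AND[min(a, b)] → w = 0.23
Rules with consequent 'large': {R1, R3} → strengths 0.34, 0.23
Aggregate via t-conorm [max(a, b)]: 0.34

0.34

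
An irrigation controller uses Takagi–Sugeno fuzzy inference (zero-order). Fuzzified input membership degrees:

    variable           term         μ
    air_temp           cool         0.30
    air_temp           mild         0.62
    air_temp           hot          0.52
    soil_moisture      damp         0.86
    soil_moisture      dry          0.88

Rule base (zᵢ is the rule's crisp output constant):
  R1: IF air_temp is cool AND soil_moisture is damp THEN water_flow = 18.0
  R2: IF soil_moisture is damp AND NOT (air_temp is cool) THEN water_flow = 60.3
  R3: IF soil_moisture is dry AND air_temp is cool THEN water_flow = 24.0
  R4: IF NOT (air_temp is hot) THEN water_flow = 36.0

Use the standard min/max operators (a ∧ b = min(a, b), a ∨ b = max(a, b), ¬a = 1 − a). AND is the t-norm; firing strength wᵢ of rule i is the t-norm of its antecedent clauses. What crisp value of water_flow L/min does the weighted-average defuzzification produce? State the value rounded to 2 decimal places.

R1 (z=18.0): cool=0.30, damp=0.86; AND[min(a, b)] → w = 0.30
R2 (z=60.3): damp=0.86, ¬cool=1−0.30=0.70; AND[min(a, b)] → w = 0.70
R3 (z=24.0): dry=0.88, cool=0.30; AND[min(a, b)] → w = 0.30
R4 (z=36.0): ¬hot=1−0.52=0.48 → w = 0.48
Weighted average = (0.30·18.0 + 0.70·60.3 + 0.30·24.0 + 0.48·36.0) / (0.30 + 0.70 + 0.30 + 0.48)
  = 72.0900 / 1.7800 = 40.50

40.50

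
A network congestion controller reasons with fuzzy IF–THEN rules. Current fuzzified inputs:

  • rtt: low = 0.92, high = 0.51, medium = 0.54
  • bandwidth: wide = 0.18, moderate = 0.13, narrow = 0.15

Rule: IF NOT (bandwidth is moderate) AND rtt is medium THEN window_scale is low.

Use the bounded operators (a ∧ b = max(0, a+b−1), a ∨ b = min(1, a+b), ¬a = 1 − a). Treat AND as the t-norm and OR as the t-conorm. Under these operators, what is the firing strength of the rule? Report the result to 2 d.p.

0.41

firing strength: ¬moderate=1−0.13=0.87, medium=0.54; AND[max(0, a+b−1)] → w = 0.41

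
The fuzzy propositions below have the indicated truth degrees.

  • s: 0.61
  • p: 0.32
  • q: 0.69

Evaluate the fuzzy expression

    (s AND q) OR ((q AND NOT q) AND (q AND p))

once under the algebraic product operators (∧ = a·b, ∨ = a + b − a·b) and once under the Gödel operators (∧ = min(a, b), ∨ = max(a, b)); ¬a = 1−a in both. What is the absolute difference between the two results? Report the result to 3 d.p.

0.162

Under algebraic product:
  s AND q = a·b on (0.6100, 0.6900) = 0.4209
  NOT q = 1 − 0.6900 = 0.3100
  q AND NOT q = a·b on (0.6900, 0.3100) = 0.2139
  q AND p = a·b on (0.6900, 0.3200) = 0.2208
  (q AND NOT q) AND (q AND p) = a·b on (0.2139, 0.2208) = 0.0472
  (s AND q) OR ((q AND NOT q) AND (q AND p)) = a + b − a·b on (0.4209, 0.0472) = 0.4483
  → value = 0.4483
Under Gödel:
  s AND q = min(a, b) on (0.61, 0.69) = 0.61
  NOT q = 1 − 0.69 = 0.31
  q AND NOT q = min(a, b) on (0.69, 0.31) = 0.31
  q AND p = min(a, b) on (0.69, 0.32) = 0.32
  (q AND NOT q) AND (q AND p) = min(a, b) on (0.31, 0.32) = 0.31
  (s AND q) OR ((q AND NOT q) AND (q AND p)) = max(a, b) on (0.61, 0.31) = 0.61
  → value = 0.6100
|0.4483 − 0.6100| = 0.162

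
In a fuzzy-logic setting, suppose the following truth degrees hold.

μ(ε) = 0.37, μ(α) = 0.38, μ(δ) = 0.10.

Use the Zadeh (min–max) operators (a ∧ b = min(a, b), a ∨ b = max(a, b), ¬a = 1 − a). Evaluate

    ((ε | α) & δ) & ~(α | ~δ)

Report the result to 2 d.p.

ε | α = max(a, b) on (0.37, 0.38) = 0.38
(ε | α) & δ = min(a, b) on (0.38, 0.10) = 0.10
~δ = 1 − 0.10 = 0.90
α | ~δ = max(a, b) on (0.38, 0.90) = 0.90
~(α | ~δ) = 1 − 0.90 = 0.10
((ε | α) & δ) & ~(α | ~δ) = min(a, b) on (0.10, 0.10) = 0.10

0.10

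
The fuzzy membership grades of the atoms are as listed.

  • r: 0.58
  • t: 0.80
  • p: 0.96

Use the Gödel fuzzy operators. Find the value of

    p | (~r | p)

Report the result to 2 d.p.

~r = 1 − 0.58 = 0.42
~r | p = max(a, b) on (0.42, 0.96) = 0.96
p | (~r | p) = max(a, b) on (0.96, 0.96) = 0.96

0.96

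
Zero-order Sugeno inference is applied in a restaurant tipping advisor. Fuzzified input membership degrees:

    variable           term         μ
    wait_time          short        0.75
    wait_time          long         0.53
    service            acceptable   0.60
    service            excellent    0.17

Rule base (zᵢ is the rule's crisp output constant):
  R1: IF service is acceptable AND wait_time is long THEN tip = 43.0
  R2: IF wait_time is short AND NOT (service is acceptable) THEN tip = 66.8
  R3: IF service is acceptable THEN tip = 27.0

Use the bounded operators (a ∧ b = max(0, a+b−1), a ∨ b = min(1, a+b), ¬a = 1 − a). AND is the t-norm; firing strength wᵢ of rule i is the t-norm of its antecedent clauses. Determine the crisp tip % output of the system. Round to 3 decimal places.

R1 (z=43.0): acceptable=0.60, long=0.53; AND[max(0, a+b−1)] → w = 0.13
R2 (z=66.8): short=0.75, ¬acceptable=1−0.60=0.40; AND[max(0, a+b−1)] → w = 0.15
R3 (z=27.0): acceptable=0.60 → w = 0.60
Weighted average = (0.13·43.0 + 0.15·66.8 + 0.60·27.0) / (0.13 + 0.15 + 0.60)
  = 31.8100 / 0.8800 = 36.148

36.148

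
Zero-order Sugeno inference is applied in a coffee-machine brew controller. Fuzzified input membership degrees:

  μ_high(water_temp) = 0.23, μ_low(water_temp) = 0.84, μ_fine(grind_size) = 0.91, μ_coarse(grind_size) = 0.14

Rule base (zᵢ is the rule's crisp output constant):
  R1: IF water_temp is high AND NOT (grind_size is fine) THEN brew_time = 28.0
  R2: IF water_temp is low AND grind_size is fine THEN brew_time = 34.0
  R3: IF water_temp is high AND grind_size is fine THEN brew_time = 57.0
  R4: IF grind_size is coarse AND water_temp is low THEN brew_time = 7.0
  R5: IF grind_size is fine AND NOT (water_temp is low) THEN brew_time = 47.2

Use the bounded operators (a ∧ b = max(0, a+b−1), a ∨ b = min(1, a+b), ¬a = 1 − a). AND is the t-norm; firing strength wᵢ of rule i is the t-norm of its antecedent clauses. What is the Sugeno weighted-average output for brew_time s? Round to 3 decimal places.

R1 (z=28.0): high=0.23, ¬fine=1−0.91=0.09; AND[max(0, a+b−1)] → w = 0.00
R2 (z=34.0): low=0.84, fine=0.91; AND[max(0, a+b−1)] → w = 0.75
R3 (z=57.0): high=0.23, fine=0.91; AND[max(0, a+b−1)] → w = 0.14
R4 (z=7.0): coarse=0.14, low=0.84; AND[max(0, a+b−1)] → w = 0.00
R5 (z=47.2): fine=0.91, ¬low=1−0.84=0.16; AND[max(0, a+b−1)] → w = 0.07
Weighted average = (0.00·28.0 + 0.75·34.0 + 0.14·57.0 + 0.00·7.0 + 0.07·47.2) / (0.00 + 0.75 + 0.14 + 0.00 + 0.07)
  = 36.7840 / 0.9600 = 38.317

38.317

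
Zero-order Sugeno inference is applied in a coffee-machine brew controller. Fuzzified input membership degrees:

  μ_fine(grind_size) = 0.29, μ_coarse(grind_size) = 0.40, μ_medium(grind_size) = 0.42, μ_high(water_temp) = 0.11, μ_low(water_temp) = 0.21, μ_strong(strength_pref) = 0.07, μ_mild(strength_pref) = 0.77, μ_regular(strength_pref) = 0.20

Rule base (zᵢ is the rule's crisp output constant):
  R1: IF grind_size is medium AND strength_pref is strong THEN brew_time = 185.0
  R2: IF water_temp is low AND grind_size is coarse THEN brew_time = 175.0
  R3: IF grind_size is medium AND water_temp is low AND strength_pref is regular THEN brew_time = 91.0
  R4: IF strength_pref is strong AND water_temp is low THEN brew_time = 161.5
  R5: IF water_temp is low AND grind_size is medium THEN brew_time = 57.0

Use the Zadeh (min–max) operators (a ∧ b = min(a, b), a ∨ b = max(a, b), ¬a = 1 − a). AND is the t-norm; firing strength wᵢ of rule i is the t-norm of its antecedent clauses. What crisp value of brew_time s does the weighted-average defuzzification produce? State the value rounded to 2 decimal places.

119.97

R1 (z=185.0): medium=0.42, strong=0.07; AND[min(a, b)] → w = 0.07
R2 (z=175.0): low=0.21, coarse=0.40; AND[min(a, b)] → w = 0.21
R3 (z=91.0): medium=0.42, low=0.21, regular=0.20; AND[min(a, b)] → w = 0.20
R4 (z=161.5): strong=0.07, low=0.21; AND[min(a, b)] → w = 0.07
R5 (z=57.0): low=0.21, medium=0.42; AND[min(a, b)] → w = 0.21
Weighted average = (0.07·185.0 + 0.21·175.0 + 0.20·91.0 + 0.07·161.5 + 0.21·57.0) / (0.07 + 0.21 + 0.20 + 0.07 + 0.21)
  = 91.1750 / 0.7600 = 119.97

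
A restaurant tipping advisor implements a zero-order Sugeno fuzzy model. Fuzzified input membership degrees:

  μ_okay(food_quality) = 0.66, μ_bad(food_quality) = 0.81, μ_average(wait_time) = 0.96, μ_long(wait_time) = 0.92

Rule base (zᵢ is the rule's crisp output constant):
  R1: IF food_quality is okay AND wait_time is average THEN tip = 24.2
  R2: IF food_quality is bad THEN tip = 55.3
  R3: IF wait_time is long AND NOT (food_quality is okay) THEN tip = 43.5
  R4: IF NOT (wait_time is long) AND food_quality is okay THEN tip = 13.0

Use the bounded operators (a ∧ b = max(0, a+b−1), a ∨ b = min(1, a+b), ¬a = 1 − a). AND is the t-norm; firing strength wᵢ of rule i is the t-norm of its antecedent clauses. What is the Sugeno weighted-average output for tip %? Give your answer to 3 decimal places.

42.075

R1 (z=24.2): okay=0.66, average=0.96; AND[max(0, a+b−1)] → w = 0.62
R2 (z=55.3): bad=0.81 → w = 0.81
R3 (z=43.5): long=0.92, ¬okay=1−0.66=0.34; AND[max(0, a+b−1)] → w = 0.26
R4 (z=13.0): ¬long=1−0.92=0.08, okay=0.66; AND[max(0, a+b−1)] → w = 0.00
Weighted average = (0.62·24.2 + 0.81·55.3 + 0.26·43.5 + 0.00·13.0) / (0.62 + 0.81 + 0.26 + 0.00)
  = 71.1070 / 1.6900 = 42.075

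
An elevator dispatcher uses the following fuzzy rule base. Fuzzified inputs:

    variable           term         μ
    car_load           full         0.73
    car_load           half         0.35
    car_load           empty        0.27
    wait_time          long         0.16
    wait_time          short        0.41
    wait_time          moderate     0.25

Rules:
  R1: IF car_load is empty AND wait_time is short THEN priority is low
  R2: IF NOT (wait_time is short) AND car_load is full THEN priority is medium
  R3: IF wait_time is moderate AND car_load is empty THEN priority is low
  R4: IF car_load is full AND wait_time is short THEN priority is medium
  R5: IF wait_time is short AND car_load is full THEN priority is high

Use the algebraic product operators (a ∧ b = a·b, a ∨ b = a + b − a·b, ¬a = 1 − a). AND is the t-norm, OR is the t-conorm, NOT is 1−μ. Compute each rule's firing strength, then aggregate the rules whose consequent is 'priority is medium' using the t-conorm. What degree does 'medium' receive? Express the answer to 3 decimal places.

0.601

R1: empty=0.27, short=0.41; AND[a·b] → w = 0.1107
R2: ¬short=1−0.41=0.59, full=0.73; AND[a·b] → w = 0.4307
R3: moderate=0.25, empty=0.27; AND[a·b] → w = 0.0675
R4: full=0.73, short=0.41; AND[a·b] → w = 0.2993
R5: short=0.41, full=0.73; AND[a·b] → w = 0.2993
Rules with consequent 'medium': {R2, R4} → strengths 0.4307, 0.2993
Aggregate via t-conorm [a + b − a·b]: 0.6011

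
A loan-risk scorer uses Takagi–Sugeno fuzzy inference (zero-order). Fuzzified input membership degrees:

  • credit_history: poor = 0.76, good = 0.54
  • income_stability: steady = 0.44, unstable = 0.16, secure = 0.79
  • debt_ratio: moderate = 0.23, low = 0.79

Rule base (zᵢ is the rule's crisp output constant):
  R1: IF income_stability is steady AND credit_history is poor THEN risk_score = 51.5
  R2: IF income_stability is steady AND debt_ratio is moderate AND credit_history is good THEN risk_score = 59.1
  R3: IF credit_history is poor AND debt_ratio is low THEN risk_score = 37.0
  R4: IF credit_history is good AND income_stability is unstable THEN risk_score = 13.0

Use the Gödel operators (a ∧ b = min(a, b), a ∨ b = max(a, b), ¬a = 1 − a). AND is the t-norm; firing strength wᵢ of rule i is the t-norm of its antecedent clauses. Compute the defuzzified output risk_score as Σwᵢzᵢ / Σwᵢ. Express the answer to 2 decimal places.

41.79

R1 (z=51.5): steady=0.44, poor=0.76; AND[min(a, b)] → w = 0.44
R2 (z=59.1): steady=0.44, moderate=0.23, good=0.54; AND[min(a, b)] → w = 0.23
R3 (z=37.0): poor=0.76, low=0.79; AND[min(a, b)] → w = 0.76
R4 (z=13.0): good=0.54, unstable=0.16; AND[min(a, b)] → w = 0.16
Weighted average = (0.44·51.5 + 0.23·59.1 + 0.76·37.0 + 0.16·13.0) / (0.44 + 0.23 + 0.76 + 0.16)
  = 66.4530 / 1.5900 = 41.79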